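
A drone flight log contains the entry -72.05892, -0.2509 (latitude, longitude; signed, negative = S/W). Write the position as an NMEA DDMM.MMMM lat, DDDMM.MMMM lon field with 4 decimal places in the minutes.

7203.5352,S / 00015.0540,W

Latitude is negative → S; |value| = 72.058920
φ: 72° + 0.058920 × 60 = 72° 3.535200′
Longitude is negative → W; |value| = 0.250900
Longitude: fractional part 0.250900 → 15.054000 minutes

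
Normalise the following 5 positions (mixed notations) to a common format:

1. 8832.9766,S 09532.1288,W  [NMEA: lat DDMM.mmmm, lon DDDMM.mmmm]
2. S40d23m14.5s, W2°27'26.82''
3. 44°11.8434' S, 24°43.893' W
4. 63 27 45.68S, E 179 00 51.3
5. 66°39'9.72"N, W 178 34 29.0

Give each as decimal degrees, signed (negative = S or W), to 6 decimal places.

Point 1:
  Latitude: split at 2 digits → 88° and 32.9766′; 88 + 32.9766/60 = 88.5496100
  hemisphere S, so the sign is −
  Longitude: split at 3 digits → 095° and 32.1288′; 95 + 32.1288/60 = 95.5354800
  hemisphere W, so the sign is −
Point 2:
  Latitude: 40 + 23/60 + 14.5/3600 = 40.3873611
  hemisphere S, so the sign is −
  Longitude: 2 + 27/60 + 26.82/3600 = 2.4574500
  hemisphere W, so the sign is −
Point 3:
  Lat: 11.8434′ = 0.197390°; total 44.1973900
  S → negative
  Longitude: 43.893′ = 0.731550°; total 24.7315500
  hemisphere W, so the sign is −
Point 4:
  Latitude: 63° + 27/60 + 45.68/3600 = 63 + 0.450000 + 0.012689 = 63.4626889
  S ⇒ negate
  Lon: 179 + 0/60 + 51.3/3600 = 179.0142500
  E ⇒ keep positive
Point 5:
  Lat: 66 + 39/60 + 9.72/3600 = 66.6527000
  N → positive
  Longitude: 178° + 34/60 + 29/3600 = 178 + 0.566667 + 0.008056 = 178.5747222
  W ⇒ negate

1. -88.549610, -95.535480
2. -40.387361, -2.457450
3. -44.197390, -24.731550
4. -63.462689, 179.014250
5. 66.652700, -178.574722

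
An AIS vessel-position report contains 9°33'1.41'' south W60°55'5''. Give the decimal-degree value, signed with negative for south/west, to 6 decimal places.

-9.550392, -60.918056

φ: 9 + 33/60 + 1.41/3600 = 9.5503917
S → negative
Longitude: 60 + 55/60 + 5/3600 = 60.9180556
W → negative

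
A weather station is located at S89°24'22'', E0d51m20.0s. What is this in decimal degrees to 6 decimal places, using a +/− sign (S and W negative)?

-89.406111, 0.855556

Latitude: 89 + 24/60 + 22/3600 = 89.4061111
hemisphere S, so the sign is −
Longitude: 51′ + 20″ = 51.33333′; 0 + 51.33333/60 = 0.8555556
E ⇒ keep positive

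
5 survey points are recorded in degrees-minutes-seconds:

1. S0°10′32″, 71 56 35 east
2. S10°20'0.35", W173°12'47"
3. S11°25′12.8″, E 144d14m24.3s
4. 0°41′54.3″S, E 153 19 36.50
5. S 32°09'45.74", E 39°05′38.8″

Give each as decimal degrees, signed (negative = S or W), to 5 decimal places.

1. -0.17556, 71.94306
2. -10.33343, -173.21306
3. -11.42022, 144.24008
4. -0.69842, 153.32681
5. -32.16271, 39.09411

Point 1:
  Latitude: 0° + 10/60 + 32/3600 = 0 + 0.166667 + 0.008889 = 0.175556
  hemisphere S, so the sign is −
  Longitude: 56′ + 35″ = 56.58333′; 71 + 56.58333/60 = 71.943056
  E ⇒ keep positive
Point 2:
  φ: 10 + 20/60 + 0.35/3600 = 10.333431
  hemisphere S, so the sign is −
  λ: 173 + 12/60 + 47/3600 = 173.213056
  hemisphere W, so the sign is −
Point 3:
  Latitude: 25′ + 12.8″ = 25.21333′; 11 + 25.21333/60 = 11.420222
  S ⇒ negate
  λ: 144 + 14/60 + 24.3/3600 = 144.240083
  E → positive
Point 4:
  φ: 0° + 41/60 + 54.3/3600 = 0 + 0.683333 + 0.015083 = 0.698417
  hemisphere S, so the sign is −
  Longitude: 153 + 19/60 + 36.5/3600 = 153.326806
  E → positive
Point 5:
  φ: 9′ + 45.74″ = 9.76233′; 32 + 9.76233/60 = 32.162706
  S ⇒ negate
  Longitude: 5′ + 38.8″ = 5.64667′; 39 + 5.64667/60 = 39.094111
  E → positive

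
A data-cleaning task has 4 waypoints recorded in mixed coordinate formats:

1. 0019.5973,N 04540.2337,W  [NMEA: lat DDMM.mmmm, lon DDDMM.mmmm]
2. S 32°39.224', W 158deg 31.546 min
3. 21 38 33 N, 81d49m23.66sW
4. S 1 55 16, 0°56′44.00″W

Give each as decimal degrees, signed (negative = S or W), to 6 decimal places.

Point 1:
  φ: degrees = first 2 digits = 0, minutes = 19.5973; 0 + 19.5973/60 = 0.3266217
  N ⇒ keep positive
  Longitude: split at 3 digits → 045° and 40.2337′; 45 + 40.2337/60 = 45.6705617
  hemisphere W, so the sign is −
Point 2:
  Latitude: 32 + 39.224/60 = 32.6537333
  S ⇒ negate
  Lon: 158 + 31.546/60 = 158.5257667
  hemisphere W, so the sign is −
Point 3:
  φ: 21 + 38/60 + 33/3600 = 21.6425000
  N → positive
  Lon: 49′ + 23.66″ = 49.39433′; 81 + 49.39433/60 = 81.8232389
  W → negative
Point 4:
  φ: 1 + 55/60 + 16/3600 = 1.9211111
  S ⇒ negate
  Lon: 0° + 56/60 + 44/3600 = 0 + 0.933333 + 0.012222 = 0.9455556
  hemisphere W, so the sign is −

1. 0.326622, -45.670562
2. -32.653733, -158.525767
3. 21.642500, -81.823239
4. -1.921111, -0.945556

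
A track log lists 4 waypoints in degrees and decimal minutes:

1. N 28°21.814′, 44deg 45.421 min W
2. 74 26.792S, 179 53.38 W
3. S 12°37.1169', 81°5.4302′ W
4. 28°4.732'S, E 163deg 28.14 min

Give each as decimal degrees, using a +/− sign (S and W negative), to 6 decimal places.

Point 1:
  Lat: 28 + 21.814/60 = 28.3635667
  N → positive
  Lon: 45.421′ = 0.757017°; total 44.7570167
  W ⇒ negate
Point 2:
  φ: 26.792′ = 0.446533°; total 74.4465333
  hemisphere S, so the sign is −
  Lon: 179 + 53.38/60 = 179.8896667
  hemisphere W, so the sign is −
Point 3:
  Lat: 37.1169′ = 0.618615°; total 12.6186150
  S ⇒ negate
  λ: 5.4302′ = 0.090503°; total 81.0905033
  W ⇒ negate
Point 4:
  Latitude: 28 + 4.732/60 = 28.0788667
  S ⇒ negate
  λ: 163 + 28.14/60 = 163.4690000
  E ⇒ keep positive

1. 28.363567, -44.757017
2. -74.446533, -179.889667
3. -12.618615, -81.090503
4. -28.078867, 163.469000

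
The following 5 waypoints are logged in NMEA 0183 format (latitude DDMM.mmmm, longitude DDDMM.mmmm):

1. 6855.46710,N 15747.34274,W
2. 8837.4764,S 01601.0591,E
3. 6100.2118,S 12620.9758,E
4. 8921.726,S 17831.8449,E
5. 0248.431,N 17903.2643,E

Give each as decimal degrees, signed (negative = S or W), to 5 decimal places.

Point 1:
  Lat: split at 2 digits → 68° and 55.4671′; 68 + 55.4671/60 = 68.924452
  N ⇒ keep positive
  λ: split at 3 digits → 157° and 47.34274′; 157 + 47.34274/60 = 157.789046
  W ⇒ negate
Point 2:
  φ: degrees = first 2 digits = 88, minutes = 37.4764; 88 + 37.4764/60 = 88.624607
  S ⇒ negate
  λ: split at 3 digits → 016° and 1.0591′; 16 + 1.0591/60 = 16.017652
  E → positive
Point 3:
  Latitude: degrees = first 2 digits = 61, minutes = 0.2118; 61 + 0.2118/60 = 61.003530
  hemisphere S, so the sign is −
  Lon: degrees = first 3 digits = 126, minutes = 20.9758; 126 + 20.9758/60 = 126.349597
  E ⇒ keep positive
Point 4:
  Lat: degrees = first 2 digits = 89, minutes = 21.726; 89 + 21.726/60 = 89.362100
  hemisphere S, so the sign is −
  Lon: degrees = first 3 digits = 178, minutes = 31.8449; 178 + 31.8449/60 = 178.530748
  E ⇒ keep positive
Point 5:
  φ: degrees = first 2 digits = 2, minutes = 48.431; 2 + 48.431/60 = 2.807183
  N ⇒ keep positive
  Lon: split at 3 digits → 179° and 3.2643′; 179 + 3.2643/60 = 179.054405
  E ⇒ keep positive

1. 68.92445, -157.78905
2. -88.62461, 16.01765
3. -61.00353, 126.34960
4. -89.36210, 178.53075
5. 2.80718, 179.05441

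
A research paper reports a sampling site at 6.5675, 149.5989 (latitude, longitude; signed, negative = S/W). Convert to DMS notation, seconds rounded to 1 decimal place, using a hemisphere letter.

6°34′3.0″ N, 149°35′56.0″ E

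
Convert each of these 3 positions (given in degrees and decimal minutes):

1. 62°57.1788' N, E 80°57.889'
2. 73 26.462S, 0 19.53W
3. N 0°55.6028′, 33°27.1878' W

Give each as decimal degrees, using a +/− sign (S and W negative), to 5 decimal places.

Point 1:
  φ: 57.1788′ = 0.952980°; total 62.952980
  N ⇒ keep positive
  Longitude: 57.889′ = 0.964817°; total 80.964817
  E → positive
Point 2:
  Latitude: 73 + 26.462/60 = 73.441033
  S → negative
  Longitude: 19.53′ = 0.325500°; total 0.325500
  hemisphere W, so the sign is −
Point 3:
  Latitude: 55.6028′ = 0.926713°; total 0.926713
  N → positive
  Lon: 33 + 27.1878/60 = 33.453130
  W ⇒ negate

1. 62.95298, 80.96482
2. -73.44103, -0.32550
3. 0.92671, -33.45313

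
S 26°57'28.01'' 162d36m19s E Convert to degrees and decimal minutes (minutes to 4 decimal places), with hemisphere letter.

26° 57.4668′ S, 162° 36.3167′ E

Latitude: seconds/60 = 0.46683; minutes = 57 + 0.46683 = 57.466833
Lon: 36 + 19/60 = 36.316667′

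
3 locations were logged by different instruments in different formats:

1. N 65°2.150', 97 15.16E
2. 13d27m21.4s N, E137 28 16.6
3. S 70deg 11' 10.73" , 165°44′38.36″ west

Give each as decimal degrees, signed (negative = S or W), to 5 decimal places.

1. 65.03583, 97.25267
2. 13.45594, 137.47128
3. -70.18631, -165.74399

Point 1:
  φ: 2.15′ = 0.035833°; total 65.035833
  N ⇒ keep positive
  λ: 15.16′ = 0.252667°; total 97.252667
  E → positive
Point 2:
  φ: 13° + 27/60 + 21.4/3600 = 13 + 0.450000 + 0.005944 = 13.455944
  N ⇒ keep positive
  Lon: 137 + 28/60 + 16.6/3600 = 137.471278
  E ⇒ keep positive
Point 3:
  Lat: 70 + 11/60 + 10.73/3600 = 70.186314
  S → negative
  λ: 165° + 44/60 + 38.36/3600 = 165 + 0.733333 + 0.010656 = 165.743989
  W ⇒ negate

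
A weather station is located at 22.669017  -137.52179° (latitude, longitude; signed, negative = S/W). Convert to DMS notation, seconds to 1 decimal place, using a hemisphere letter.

22°40′8.5″ N, 137°31′18.4″ W

Lat: 0.669017° → 40.14102′; 0.14102 × 60 = 8.461″
Longitude is negative → W; |value| = 137.521790
Longitude: 0.521790° → 31.30740′; 0.30740 × 60 = 18.444″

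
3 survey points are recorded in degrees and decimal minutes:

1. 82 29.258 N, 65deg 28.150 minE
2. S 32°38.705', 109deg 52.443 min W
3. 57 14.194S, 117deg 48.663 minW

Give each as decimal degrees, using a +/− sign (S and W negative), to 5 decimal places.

Point 1:
  Lat: 82 + 29.258/60 = 82.487633
  N ⇒ keep positive
  λ: 28.15′ = 0.469167°; total 65.469167
  E ⇒ keep positive
Point 2:
  φ: 38.705′ = 0.645083°; total 32.645083
  S ⇒ negate
  Longitude: 52.443′ = 0.874050°; total 109.874050
  hemisphere W, so the sign is −
Point 3:
  Lat: 14.194′ = 0.236567°; total 57.236567
  S ⇒ negate
  Longitude: 117 + 48.663/60 = 117.811050
  W ⇒ negate

1. 82.48763, 65.46917
2. -32.64508, -109.87405
3. -57.23657, -117.81105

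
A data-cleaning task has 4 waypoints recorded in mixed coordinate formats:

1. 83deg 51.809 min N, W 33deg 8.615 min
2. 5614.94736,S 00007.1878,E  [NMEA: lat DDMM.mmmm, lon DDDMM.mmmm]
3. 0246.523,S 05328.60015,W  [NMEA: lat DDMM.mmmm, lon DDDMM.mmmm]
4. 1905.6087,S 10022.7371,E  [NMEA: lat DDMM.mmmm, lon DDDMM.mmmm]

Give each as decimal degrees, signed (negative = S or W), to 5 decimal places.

1. 83.86348, -33.14358
2. -56.24912, 0.11980
3. -2.77538, -53.47667
4. -19.09348, 100.37895

Point 1:
  Lat: 83 + 51.809/60 = 83.863483
  N ⇒ keep positive
  Lon: 8.615′ = 0.143583°; total 33.143583
  W ⇒ negate
Point 2:
  φ: degrees = first 2 digits = 56, minutes = 14.94736; 56 + 14.94736/60 = 56.249123
  S → negative
  Lon: split at 3 digits → 000° and 7.1878′; 0 + 7.1878/60 = 0.119797
  E → positive
Point 3:
  Latitude: degrees = first 2 digits = 2, minutes = 46.523; 2 + 46.523/60 = 2.775383
  hemisphere S, so the sign is −
  Lon: split at 3 digits → 053° and 28.60015′; 53 + 28.60015/60 = 53.476669
  W → negative
Point 4:
  Latitude: split at 2 digits → 19° and 5.6087′; 19 + 5.6087/60 = 19.093478
  hemisphere S, so the sign is −
  Lon: degrees = first 3 digits = 100, minutes = 22.7371; 100 + 22.7371/60 = 100.378952
  E → positive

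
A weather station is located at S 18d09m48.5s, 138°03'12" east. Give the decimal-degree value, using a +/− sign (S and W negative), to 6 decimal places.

-18.163472, 138.053333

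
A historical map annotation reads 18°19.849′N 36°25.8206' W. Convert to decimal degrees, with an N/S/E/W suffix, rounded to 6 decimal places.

φ: 19.849′ = 0.330817°; total 18.3308167
Longitude: 36 + 25.8206/60 = 36.4303433

18.330817° N, 36.430343° W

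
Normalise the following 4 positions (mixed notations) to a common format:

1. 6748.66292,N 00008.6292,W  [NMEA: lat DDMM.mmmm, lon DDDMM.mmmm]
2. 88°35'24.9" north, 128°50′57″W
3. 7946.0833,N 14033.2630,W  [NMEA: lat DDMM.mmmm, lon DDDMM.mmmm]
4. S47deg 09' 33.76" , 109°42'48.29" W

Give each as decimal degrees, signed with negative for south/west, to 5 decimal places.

1. 67.81105, -0.14382
2. 88.59025, -128.84917
3. 79.76806, -140.55438
4. -47.15938, -109.71341

Point 1:
  φ: degrees = first 2 digits = 67, minutes = 48.66292; 67 + 48.66292/60 = 67.811049
  N ⇒ keep positive
  Lon: split at 3 digits → 000° and 8.6292′; 0 + 8.6292/60 = 0.143820
  W ⇒ negate
Point 2:
  Latitude: 88 + 35/60 + 24.9/3600 = 88.590250
  N → positive
  λ: 50′ + 57″ = 50.95000′; 128 + 50.95000/60 = 128.849167
  hemisphere W, so the sign is −
Point 3:
  Lat: degrees = first 2 digits = 79, minutes = 46.0833; 79 + 46.0833/60 = 79.768055
  N ⇒ keep positive
  λ: split at 3 digits → 140° and 33.263′; 140 + 33.263/60 = 140.554383
  W → negative
Point 4:
  Lat: 9′ + 33.76″ = 9.56267′; 47 + 9.56267/60 = 47.159378
  S → negative
  λ: 42′ + 48.29″ = 42.80483′; 109 + 42.80483/60 = 109.713414
  W ⇒ negate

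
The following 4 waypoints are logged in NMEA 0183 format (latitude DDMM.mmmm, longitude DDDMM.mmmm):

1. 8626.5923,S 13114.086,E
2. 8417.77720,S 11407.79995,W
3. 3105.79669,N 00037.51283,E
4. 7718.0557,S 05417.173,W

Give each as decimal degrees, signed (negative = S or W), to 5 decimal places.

1. -86.44321, 131.23477
2. -84.29629, -114.13000
3. 31.09661, 0.62521
4. -77.30093, -54.28622

Point 1:
  φ: split at 2 digits → 86° and 26.5923′; 86 + 26.5923/60 = 86.443205
  S → negative
  Longitude: split at 3 digits → 131° and 14.086′; 131 + 14.086/60 = 131.234767
  E → positive
Point 2:
  Lat: degrees = first 2 digits = 84, minutes = 17.7772; 84 + 17.7772/60 = 84.296287
  S ⇒ negate
  Longitude: split at 3 digits → 114° and 7.79995′; 114 + 7.79995/60 = 114.129999
  W → negative
Point 3:
  φ: degrees = first 2 digits = 31, minutes = 5.79669; 31 + 5.79669/60 = 31.096612
  N ⇒ keep positive
  Longitude: split at 3 digits → 000° and 37.51283′; 0 + 37.51283/60 = 0.625214
  E ⇒ keep positive
Point 4:
  φ: degrees = first 2 digits = 77, minutes = 18.0557; 77 + 18.0557/60 = 77.300928
  S → negative
  Longitude: degrees = first 3 digits = 54, minutes = 17.173; 54 + 17.173/60 = 54.286217
  W ⇒ negate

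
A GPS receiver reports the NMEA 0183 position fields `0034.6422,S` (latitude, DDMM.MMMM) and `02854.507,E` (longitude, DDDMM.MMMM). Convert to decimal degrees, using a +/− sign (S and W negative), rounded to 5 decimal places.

-0.57737, 28.90845

Lat: degrees = first 2 digits = 0, minutes = 34.6422; 0 + 34.6422/60 = 0.577370
hemisphere S, so the sign is −
Lon: degrees = first 3 digits = 28, minutes = 54.507; 28 + 54.507/60 = 28.908450
E → positive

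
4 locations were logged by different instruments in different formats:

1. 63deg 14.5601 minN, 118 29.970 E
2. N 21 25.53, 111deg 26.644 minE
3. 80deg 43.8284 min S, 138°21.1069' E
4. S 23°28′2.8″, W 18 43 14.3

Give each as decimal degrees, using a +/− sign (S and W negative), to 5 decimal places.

1. 63.24267, 118.49950
2. 21.42550, 111.44407
3. -80.73047, 138.35178
4. -23.46744, -18.72064

Point 1:
  Latitude: 14.5601′ = 0.242668°; total 63.242668
  N → positive
  λ: 118 + 29.97/60 = 118.499500
  E ⇒ keep positive
Point 2:
  Lat: 21 + 25.53/60 = 21.425500
  N → positive
  Lon: 26.644′ = 0.444067°; total 111.444067
  E → positive
Point 3:
  Lat: 43.8284′ = 0.730473°; total 80.730473
  hemisphere S, so the sign is −
  λ: 21.1069′ = 0.351782°; total 138.351782
  E → positive
Point 4:
  Lat: 23 + 28/60 + 2.8/3600 = 23.467444
  S → negative
  Longitude: 18 + 43/60 + 14.3/3600 = 18.720639
  W ⇒ negate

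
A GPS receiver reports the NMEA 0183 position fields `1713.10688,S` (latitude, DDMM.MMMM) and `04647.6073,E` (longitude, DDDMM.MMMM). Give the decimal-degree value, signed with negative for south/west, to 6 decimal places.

Lat: split at 2 digits → 17° and 13.10688′; 17 + 13.10688/60 = 17.2184480
hemisphere S, so the sign is −
λ: degrees = first 3 digits = 46, minutes = 47.6073; 46 + 47.6073/60 = 46.7934550
E ⇒ keep positive

-17.218448, 46.793455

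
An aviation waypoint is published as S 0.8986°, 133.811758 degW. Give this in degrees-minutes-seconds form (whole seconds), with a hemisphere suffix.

Latitude: 0.898600 × 60 = 53.91600′ → 53′, remainder × 60 = 54.96″
Lon: 0.811758° → 48.70548′; 0.70548 × 60 = 42.33″

0°53′55″ S, 133°48′42″ W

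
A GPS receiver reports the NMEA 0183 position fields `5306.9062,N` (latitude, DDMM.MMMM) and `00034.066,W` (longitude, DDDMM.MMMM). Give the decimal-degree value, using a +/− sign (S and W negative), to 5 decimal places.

53.11510, -0.56777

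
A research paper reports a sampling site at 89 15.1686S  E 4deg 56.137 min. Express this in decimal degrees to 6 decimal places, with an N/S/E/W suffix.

89.252810° S, 4.935617° E

Lat: 15.1686′ = 0.252810°; total 89.2528100
Longitude: 56.137′ = 0.935617°; total 4.9356167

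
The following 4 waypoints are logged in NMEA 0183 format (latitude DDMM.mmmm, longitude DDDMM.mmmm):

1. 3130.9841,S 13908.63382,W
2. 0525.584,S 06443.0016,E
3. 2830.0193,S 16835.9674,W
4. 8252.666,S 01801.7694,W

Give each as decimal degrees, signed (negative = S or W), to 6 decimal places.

Point 1:
  Lat: degrees = first 2 digits = 31, minutes = 30.9841; 31 + 30.9841/60 = 31.5164017
  S ⇒ negate
  Longitude: split at 3 digits → 139° and 8.63382′; 139 + 8.63382/60 = 139.1438970
  W → negative
Point 2:
  Latitude: split at 2 digits → 05° and 25.584′; 5 + 25.584/60 = 5.4264000
  S → negative
  Longitude: split at 3 digits → 064° and 43.0016′; 64 + 43.0016/60 = 64.7166933
  E ⇒ keep positive
Point 3:
  Lat: split at 2 digits → 28° and 30.0193′; 28 + 30.0193/60 = 28.5003217
  hemisphere S, so the sign is −
  Longitude: degrees = first 3 digits = 168, minutes = 35.9674; 168 + 35.9674/60 = 168.5994567
  W → negative
Point 4:
  Lat: degrees = first 2 digits = 82, minutes = 52.666; 82 + 52.666/60 = 82.8777667
  hemisphere S, so the sign is −
  λ: split at 3 digits → 018° and 1.7694′; 18 + 1.7694/60 = 18.0294900
  W → negative

1. -31.516402, -139.143897
2. -5.426400, 64.716693
3. -28.500322, -168.599457
4. -82.877767, -18.029490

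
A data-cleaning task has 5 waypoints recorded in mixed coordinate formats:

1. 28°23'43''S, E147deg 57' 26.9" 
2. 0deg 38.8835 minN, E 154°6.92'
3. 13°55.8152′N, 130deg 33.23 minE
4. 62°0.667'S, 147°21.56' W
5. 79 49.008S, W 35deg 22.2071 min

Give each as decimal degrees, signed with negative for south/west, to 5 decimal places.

Point 1:
  Latitude: 28 + 23/60 + 43/3600 = 28.395278
  S ⇒ negate
  Longitude: 147 + 57/60 + 26.9/3600 = 147.957472
  E → positive
Point 2:
  φ: 38.8835′ = 0.648058°; total 0.648058
  N ⇒ keep positive
  λ: 154 + 6.92/60 = 154.115333
  E → positive
Point 3:
  Latitude: 13 + 55.8152/60 = 13.930253
  N ⇒ keep positive
  Lon: 33.23′ = 0.553833°; total 130.553833
  E → positive
Point 4:
  Latitude: 62 + 0.667/60 = 62.011117
  S → negative
  Lon: 147 + 21.56/60 = 147.359333
  W → negative
Point 5:
  Lat: 79 + 49.008/60 = 79.816800
  hemisphere S, so the sign is −
  Longitude: 35 + 22.2071/60 = 35.370118
  W ⇒ negate

1. -28.39528, 147.95747
2. 0.64806, 154.11533
3. 13.93025, 130.55383
4. -62.01112, -147.35933
5. -79.81680, -35.37012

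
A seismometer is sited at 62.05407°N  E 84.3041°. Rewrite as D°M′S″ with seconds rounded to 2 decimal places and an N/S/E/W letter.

Latitude: 0.054070° → 3.24420′; 0.24420 × 60 = 14.6520″
Longitude: whole degrees 84; 18.24600′ → 18′ and 14.7600″

62°03′14.65″ N, 84°18′14.76″ E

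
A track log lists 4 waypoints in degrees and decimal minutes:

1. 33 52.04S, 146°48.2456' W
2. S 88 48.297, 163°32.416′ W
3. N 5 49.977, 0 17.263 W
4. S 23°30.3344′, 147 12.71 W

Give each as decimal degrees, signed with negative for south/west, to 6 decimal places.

1. -33.867333, -146.804093
2. -88.804950, -163.540267
3. 5.832950, -0.287717
4. -23.505573, -147.211833

Point 1:
  Latitude: 33 + 52.04/60 = 33.8673333
  hemisphere S, so the sign is −
  Lon: 48.2456′ = 0.804093°; total 146.8040933
  hemisphere W, so the sign is −
Point 2:
  Lat: 48.297′ = 0.804950°; total 88.8049500
  S ⇒ negate
  Longitude: 32.416′ = 0.540267°; total 163.5402667
  W → negative
Point 3:
  Latitude: 5 + 49.977/60 = 5.8329500
  N → positive
  Longitude: 17.263′ = 0.287717°; total 0.2877167
  W ⇒ negate
Point 4:
  Lat: 23 + 30.3344/60 = 23.5055733
  S → negative
  λ: 147 + 12.71/60 = 147.2118333
  W ⇒ negate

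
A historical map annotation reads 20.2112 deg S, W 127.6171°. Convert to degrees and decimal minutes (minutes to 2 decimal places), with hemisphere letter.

φ: fractional part 0.211200 → 12.6720 minutes
Lon: 127° + 0.617100 × 60 = 127° 37.0260′

20° 12.67′ S, 127° 37.03′ W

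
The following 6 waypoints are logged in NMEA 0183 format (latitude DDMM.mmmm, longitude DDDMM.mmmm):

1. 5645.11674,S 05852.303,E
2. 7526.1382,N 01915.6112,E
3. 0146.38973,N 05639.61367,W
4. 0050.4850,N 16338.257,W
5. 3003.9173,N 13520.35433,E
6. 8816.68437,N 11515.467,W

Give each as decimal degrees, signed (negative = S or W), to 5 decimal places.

Point 1:
  Lat: split at 2 digits → 56° and 45.11674′; 56 + 45.11674/60 = 56.751946
  S ⇒ negate
  Lon: split at 3 digits → 058° and 52.303′; 58 + 52.303/60 = 58.871717
  E ⇒ keep positive
Point 2:
  Lat: degrees = first 2 digits = 75, minutes = 26.1382; 75 + 26.1382/60 = 75.435637
  N ⇒ keep positive
  Lon: split at 3 digits → 019° and 15.6112′; 19 + 15.6112/60 = 19.260187
  E ⇒ keep positive
Point 3:
  Lat: split at 2 digits → 01° and 46.38973′; 1 + 46.38973/60 = 1.773162
  N → positive
  λ: degrees = first 3 digits = 56, minutes = 39.61367; 56 + 39.61367/60 = 56.660228
  hemisphere W, so the sign is −
Point 4:
  Latitude: degrees = first 2 digits = 0, minutes = 50.485; 0 + 50.485/60 = 0.841417
  N → positive
  Longitude: split at 3 digits → 163° and 38.257′; 163 + 38.257/60 = 163.637617
  W → negative
Point 5:
  Lat: degrees = first 2 digits = 30, minutes = 3.9173; 30 + 3.9173/60 = 30.065288
  N → positive
  Longitude: split at 3 digits → 135° and 20.35433′; 135 + 20.35433/60 = 135.339239
  E → positive
Point 6:
  Lat: degrees = first 2 digits = 88, minutes = 16.68437; 88 + 16.68437/60 = 88.278073
  N ⇒ keep positive
  Longitude: degrees = first 3 digits = 115, minutes = 15.467; 115 + 15.467/60 = 115.257783
  W → negative

1. -56.75195, 58.87172
2. 75.43564, 19.26019
3. 1.77316, -56.66023
4. 0.84142, -163.63762
5. 30.06529, 135.33924
6. 88.27807, -115.25778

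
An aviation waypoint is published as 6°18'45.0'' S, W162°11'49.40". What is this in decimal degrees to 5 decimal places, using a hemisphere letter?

φ: 6 + 18/60 + 45/3600 = 6.312500
Lon: 11′ + 49.4″ = 11.82333′; 162 + 11.82333/60 = 162.197056

6.31250° S, 162.19706° W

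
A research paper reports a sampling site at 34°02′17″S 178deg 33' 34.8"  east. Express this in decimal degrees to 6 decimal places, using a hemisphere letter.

Lat: 34° + 2/60 + 17/3600 = 34 + 0.033333 + 0.004722 = 34.0380556
Lon: 178 + 33/60 + 34.8/3600 = 178.5596667

34.038056° S, 178.559667° E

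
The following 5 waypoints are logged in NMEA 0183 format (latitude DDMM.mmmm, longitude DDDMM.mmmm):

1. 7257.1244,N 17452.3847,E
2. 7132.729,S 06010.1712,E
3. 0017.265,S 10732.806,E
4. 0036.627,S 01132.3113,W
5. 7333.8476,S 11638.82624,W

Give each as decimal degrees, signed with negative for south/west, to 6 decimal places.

1. 72.952073, 174.873078
2. -71.545483, 60.169520
3. -0.287750, 107.546767
4. -0.610450, -11.538522
5. -73.564127, -116.647104

Point 1:
  φ: split at 2 digits → 72° and 57.1244′; 72 + 57.1244/60 = 72.9520733
  N ⇒ keep positive
  λ: degrees = first 3 digits = 174, minutes = 52.3847; 174 + 52.3847/60 = 174.8730783
  E → positive
Point 2:
  Lat: degrees = first 2 digits = 71, minutes = 32.729; 71 + 32.729/60 = 71.5454833
  S ⇒ negate
  Lon: degrees = first 3 digits = 60, minutes = 10.1712; 60 + 10.1712/60 = 60.1695200
  E ⇒ keep positive
Point 3:
  Latitude: split at 2 digits → 00° and 17.265′; 0 + 17.265/60 = 0.2877500
  S → negative
  λ: split at 3 digits → 107° and 32.806′; 107 + 32.806/60 = 107.5467667
  E → positive
Point 4:
  Latitude: split at 2 digits → 00° and 36.627′; 0 + 36.627/60 = 0.6104500
  S ⇒ negate
  λ: degrees = first 3 digits = 11, minutes = 32.3113; 11 + 32.3113/60 = 11.5385217
  hemisphere W, so the sign is −
Point 5:
  φ: split at 2 digits → 73° and 33.8476′; 73 + 33.8476/60 = 73.5641267
  S ⇒ negate
  Longitude: split at 3 digits → 116° and 38.82624′; 116 + 38.82624/60 = 116.6471040
  W → negative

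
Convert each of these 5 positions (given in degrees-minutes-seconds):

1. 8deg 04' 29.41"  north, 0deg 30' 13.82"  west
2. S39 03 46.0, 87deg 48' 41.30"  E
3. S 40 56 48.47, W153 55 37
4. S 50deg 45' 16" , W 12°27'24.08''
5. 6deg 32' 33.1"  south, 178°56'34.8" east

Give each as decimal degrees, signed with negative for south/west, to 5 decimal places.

Point 1:
  Latitude: 8° + 4/60 + 29.41/3600 = 8 + 0.066667 + 0.008169 = 8.074836
  N → positive
  Lon: 30′ + 13.82″ = 30.23033′; 0 + 30.23033/60 = 0.503839
  W → negative
Point 2:
  Latitude: 3′ + 46″ = 3.76667′; 39 + 3.76667/60 = 39.062778
  hemisphere S, so the sign is −
  λ: 48′ + 41.3″ = 48.68833′; 87 + 48.68833/60 = 87.811472
  E ⇒ keep positive
Point 3:
  Latitude: 56′ + 48.47″ = 56.80783′; 40 + 56.80783/60 = 40.946797
  hemisphere S, so the sign is −
  Longitude: 153 + 55/60 + 37/3600 = 153.926944
  W → negative
Point 4:
  φ: 50° + 45/60 + 16/3600 = 50 + 0.750000 + 0.004444 = 50.754444
  S → negative
  Lon: 12° + 27/60 + 24.08/3600 = 12 + 0.450000 + 0.006689 = 12.456689
  W ⇒ negate
Point 5:
  Lat: 6° + 32/60 + 33.1/3600 = 6 + 0.533333 + 0.009194 = 6.542528
  hemisphere S, so the sign is −
  Longitude: 178° + 56/60 + 34.8/3600 = 178 + 0.933333 + 0.009667 = 178.943000
  E ⇒ keep positive

1. 8.07484, -0.50384
2. -39.06278, 87.81147
3. -40.94680, -153.92694
4. -50.75444, -12.45669
5. -6.54253, 178.94300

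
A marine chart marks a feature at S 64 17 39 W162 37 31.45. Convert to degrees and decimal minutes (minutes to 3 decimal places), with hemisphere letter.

Latitude: 17 + 39/60 = 17.65000′
λ: 37 + 31.45/60 = 37.52417′

64° 17.650′ S, 162° 37.524′ W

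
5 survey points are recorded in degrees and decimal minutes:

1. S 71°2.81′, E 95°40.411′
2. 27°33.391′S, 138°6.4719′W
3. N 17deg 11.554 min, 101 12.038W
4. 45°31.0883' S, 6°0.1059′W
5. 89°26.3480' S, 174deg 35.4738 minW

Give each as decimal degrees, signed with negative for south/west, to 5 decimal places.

Point 1:
  Latitude: 2.81′ = 0.046833°; total 71.046833
  S → negative
  Lon: 40.411′ = 0.673517°; total 95.673517
  E → positive
Point 2:
  Latitude: 33.391′ = 0.556517°; total 27.556517
  hemisphere S, so the sign is −
  Lon: 6.4719′ = 0.107865°; total 138.107865
  W ⇒ negate
Point 3:
  Lat: 17 + 11.554/60 = 17.192567
  N ⇒ keep positive
  λ: 101 + 12.038/60 = 101.200633
  hemisphere W, so the sign is −
Point 4:
  Lat: 45 + 31.0883/60 = 45.518138
  hemisphere S, so the sign is −
  λ: 6 + 0.1059/60 = 6.001765
  W → negative
Point 5:
  φ: 26.348′ = 0.439133°; total 89.439133
  hemisphere S, so the sign is −
  Longitude: 35.4738′ = 0.591230°; total 174.591230
  W ⇒ negate

1. -71.04683, 95.67352
2. -27.55652, -138.10787
3. 17.19257, -101.20063
4. -45.51814, -6.00177
5. -89.43913, -174.59123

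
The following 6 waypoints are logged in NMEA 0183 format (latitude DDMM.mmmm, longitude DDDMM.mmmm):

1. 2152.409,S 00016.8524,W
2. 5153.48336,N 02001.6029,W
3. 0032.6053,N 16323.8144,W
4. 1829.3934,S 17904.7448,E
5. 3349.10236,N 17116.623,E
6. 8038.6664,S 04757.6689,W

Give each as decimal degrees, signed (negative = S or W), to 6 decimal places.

Point 1:
  φ: degrees = first 2 digits = 21, minutes = 52.409; 21 + 52.409/60 = 21.8734833
  hemisphere S, so the sign is −
  Lon: degrees = first 3 digits = 0, minutes = 16.8524; 0 + 16.8524/60 = 0.2808733
  hemisphere W, so the sign is −
Point 2:
  φ: degrees = first 2 digits = 51, minutes = 53.48336; 51 + 53.48336/60 = 51.8913893
  N ⇒ keep positive
  Longitude: degrees = first 3 digits = 20, minutes = 1.6029; 20 + 1.6029/60 = 20.0267150
  hemisphere W, so the sign is −
Point 3:
  φ: degrees = first 2 digits = 0, minutes = 32.6053; 0 + 32.6053/60 = 0.5434217
  N ⇒ keep positive
  Longitude: degrees = first 3 digits = 163, minutes = 23.8144; 163 + 23.8144/60 = 163.3969067
  W ⇒ negate
Point 4:
  φ: split at 2 digits → 18° and 29.3934′; 18 + 29.3934/60 = 18.4898900
  hemisphere S, so the sign is −
  Longitude: degrees = first 3 digits = 179, minutes = 4.7448; 179 + 4.7448/60 = 179.0790800
  E → positive
Point 5:
  φ: degrees = first 2 digits = 33, minutes = 49.10236; 33 + 49.10236/60 = 33.8183727
  N ⇒ keep positive
  λ: split at 3 digits → 171° and 16.623′; 171 + 16.623/60 = 171.2770500
  E → positive
Point 6:
  Latitude: degrees = first 2 digits = 80, minutes = 38.6664; 80 + 38.6664/60 = 80.6444400
  hemisphere S, so the sign is −
  Lon: split at 3 digits → 047° and 57.6689′; 47 + 57.6689/60 = 47.9611483
  W → negative

1. -21.873483, -0.280873
2. 51.891389, -20.026715
3. 0.543422, -163.396907
4. -18.489890, 179.079080
5. 33.818373, 171.277050
6. -80.644440, -47.961148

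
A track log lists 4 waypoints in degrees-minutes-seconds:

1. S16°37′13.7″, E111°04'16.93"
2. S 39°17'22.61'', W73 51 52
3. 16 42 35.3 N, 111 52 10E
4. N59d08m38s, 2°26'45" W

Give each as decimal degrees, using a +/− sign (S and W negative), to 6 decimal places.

1. -16.620472, 111.071369
2. -39.289614, -73.864444
3. 16.709806, 111.869444
4. 59.143889, -2.445833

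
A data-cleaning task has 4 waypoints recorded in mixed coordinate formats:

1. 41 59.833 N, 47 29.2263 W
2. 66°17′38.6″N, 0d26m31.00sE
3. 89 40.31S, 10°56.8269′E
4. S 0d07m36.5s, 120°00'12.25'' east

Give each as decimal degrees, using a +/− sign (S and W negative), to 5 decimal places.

Point 1:
  φ: 59.833′ = 0.997217°; total 41.997217
  N ⇒ keep positive
  Longitude: 47 + 29.2263/60 = 47.487105
  hemisphere W, so the sign is −
Point 2:
  φ: 66° + 17/60 + 38.6/3600 = 66 + 0.283333 + 0.010722 = 66.294056
  N → positive
  Longitude: 0 + 26/60 + 31/3600 = 0.441944
  E ⇒ keep positive
Point 3:
  Latitude: 89 + 40.31/60 = 89.671833
  S → negative
  λ: 10 + 56.8269/60 = 10.947115
  E → positive
Point 4:
  Latitude: 0° + 7/60 + 36.5/3600 = 0 + 0.116667 + 0.010139 = 0.126806
  S ⇒ negate
  λ: 120° + 0/60 + 12.25/3600 = 120 + 0.000000 + 0.003403 = 120.003403
  E → positive

1. 41.99722, -47.48711
2. 66.29406, 0.44194
3. -89.67183, 10.94712
4. -0.12681, 120.00340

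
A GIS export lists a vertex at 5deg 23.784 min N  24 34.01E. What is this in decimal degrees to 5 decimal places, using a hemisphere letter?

Lat: 5 + 23.784/60 = 5.396400
Lon: 24 + 34.01/60 = 24.566833

5.39640° N, 24.56683° E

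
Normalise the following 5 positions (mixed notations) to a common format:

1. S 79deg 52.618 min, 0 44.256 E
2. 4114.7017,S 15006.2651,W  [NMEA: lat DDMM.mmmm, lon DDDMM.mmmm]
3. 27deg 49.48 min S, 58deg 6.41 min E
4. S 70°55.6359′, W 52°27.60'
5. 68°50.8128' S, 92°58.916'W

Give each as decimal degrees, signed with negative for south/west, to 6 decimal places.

Point 1:
  φ: 52.618′ = 0.876967°; total 79.8769667
  S → negative
  λ: 44.256′ = 0.737600°; total 0.7376000
  E ⇒ keep positive
Point 2:
  Lat: split at 2 digits → 41° and 14.7017′; 41 + 14.7017/60 = 41.2450283
  S → negative
  λ: split at 3 digits → 150° and 6.2651′; 150 + 6.2651/60 = 150.1044183
  W ⇒ negate
Point 3:
  Latitude: 27 + 49.48/60 = 27.8246667
  hemisphere S, so the sign is −
  λ: 58 + 6.41/60 = 58.1068333
  E → positive
Point 4:
  φ: 70 + 55.6359/60 = 70.9272650
  hemisphere S, so the sign is −
  λ: 27.6′ = 0.460000°; total 52.4600000
  hemisphere W, so the sign is −
Point 5:
  Latitude: 50.8128′ = 0.846880°; total 68.8468800
  S → negative
  λ: 58.916′ = 0.981933°; total 92.9819333
  hemisphere W, so the sign is −

1. -79.876967, 0.737600
2. -41.245028, -150.104418
3. -27.824667, 58.106833
4. -70.927265, -52.460000
5. -68.846880, -92.981933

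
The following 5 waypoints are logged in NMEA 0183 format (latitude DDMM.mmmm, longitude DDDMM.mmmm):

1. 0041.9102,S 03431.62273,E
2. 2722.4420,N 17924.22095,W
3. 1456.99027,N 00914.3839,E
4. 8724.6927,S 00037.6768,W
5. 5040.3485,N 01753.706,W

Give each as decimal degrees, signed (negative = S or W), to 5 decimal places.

1. -0.69850, 34.52705
2. 27.37403, -179.40368
3. 14.94984, 9.23973
4. -87.41155, -0.62795
5. 50.67248, -17.89510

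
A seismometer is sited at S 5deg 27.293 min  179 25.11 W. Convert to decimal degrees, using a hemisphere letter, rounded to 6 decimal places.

Latitude: 27.293′ = 0.454883°; total 5.4548833
Lon: 25.11′ = 0.418500°; total 179.4185000

5.454883° S, 179.418500° W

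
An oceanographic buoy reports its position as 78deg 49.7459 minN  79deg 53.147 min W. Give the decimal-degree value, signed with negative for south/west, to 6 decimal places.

Lat: 78 + 49.7459/60 = 78.8290983
N → positive
λ: 79 + 53.147/60 = 79.8857833
W → negative

78.829098, -79.885783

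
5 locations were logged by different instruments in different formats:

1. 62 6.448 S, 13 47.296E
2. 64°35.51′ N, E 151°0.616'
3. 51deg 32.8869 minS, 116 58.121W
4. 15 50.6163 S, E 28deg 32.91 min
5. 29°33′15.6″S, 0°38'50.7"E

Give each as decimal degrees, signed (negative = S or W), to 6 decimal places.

Point 1:
  Lat: 62 + 6.448/60 = 62.1074667
  S → negative
  λ: 13 + 47.296/60 = 13.7882667
  E ⇒ keep positive
Point 2:
  φ: 64 + 35.51/60 = 64.5918333
  N → positive
  λ: 0.616′ = 0.010267°; total 151.0102667
  E ⇒ keep positive
Point 3:
  Latitude: 32.8869′ = 0.548115°; total 51.5481150
  S ⇒ negate
  λ: 58.121′ = 0.968683°; total 116.9686833
  hemisphere W, so the sign is −
Point 4:
  Lat: 50.6163′ = 0.843605°; total 15.8436050
  hemisphere S, so the sign is −
  Longitude: 28 + 32.91/60 = 28.5485000
  E ⇒ keep positive
Point 5:
  Latitude: 29° + 33/60 + 15.6/3600 = 29 + 0.550000 + 0.004333 = 29.5543333
  S → negative
  λ: 38′ + 50.7″ = 38.84500′; 0 + 38.84500/60 = 0.6474167
  E → positive

1. -62.107467, 13.788267
2. 64.591833, 151.010267
3. -51.548115, -116.968683
4. -15.843605, 28.548500
5. -29.554333, 0.647417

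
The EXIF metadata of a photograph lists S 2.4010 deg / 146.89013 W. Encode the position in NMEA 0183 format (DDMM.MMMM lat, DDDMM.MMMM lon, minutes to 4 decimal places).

Lat: 2° + 0.401000 × 60 = 2° 24.060000′
Lon: minutes = (146.890130 − 146) × 60 = 53.407800

0224.0600,S / 14653.4078,W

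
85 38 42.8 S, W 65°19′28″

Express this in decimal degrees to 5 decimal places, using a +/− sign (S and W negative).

-85.64522, -65.32444

φ: 85° + 38/60 + 42.8/3600 = 85 + 0.633333 + 0.011889 = 85.645222
S → negative
Lon: 65 + 19/60 + 28/3600 = 65.324444
W ⇒ negate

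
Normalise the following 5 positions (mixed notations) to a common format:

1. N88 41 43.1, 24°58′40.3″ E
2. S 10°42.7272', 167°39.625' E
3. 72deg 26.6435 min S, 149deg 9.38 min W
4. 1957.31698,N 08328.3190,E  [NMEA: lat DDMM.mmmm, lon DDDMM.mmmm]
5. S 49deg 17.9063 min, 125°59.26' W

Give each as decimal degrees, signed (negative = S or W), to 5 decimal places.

1. 88.69531, 24.97786
2. -10.71212, 167.66042
3. -72.44406, -149.15633
4. 19.95528, 83.47198
5. -49.29844, -125.98767

Point 1:
  Latitude: 88° + 41/60 + 43.1/3600 = 88 + 0.683333 + 0.011972 = 88.695306
  N ⇒ keep positive
  λ: 24 + 58/60 + 40.3/3600 = 24.977861
  E → positive
Point 2:
  φ: 42.7272′ = 0.712120°; total 10.712120
  S → negative
  Longitude: 167 + 39.625/60 = 167.660417
  E → positive
Point 3:
  Latitude: 26.6435′ = 0.444058°; total 72.444058
  S ⇒ negate
  λ: 149 + 9.38/60 = 149.156333
  W → negative
Point 4:
  Latitude: degrees = first 2 digits = 19, minutes = 57.31698; 19 + 57.31698/60 = 19.955283
  N ⇒ keep positive
  Longitude: split at 3 digits → 083° and 28.319′; 83 + 28.319/60 = 83.471983
  E → positive
Point 5:
  φ: 17.9063′ = 0.298438°; total 49.298438
  S ⇒ negate
  Lon: 59.26′ = 0.987667°; total 125.987667
  W ⇒ negate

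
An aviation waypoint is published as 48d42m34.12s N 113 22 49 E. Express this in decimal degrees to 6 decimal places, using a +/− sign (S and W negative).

Latitude: 48° + 42/60 + 34.12/3600 = 48 + 0.700000 + 0.009478 = 48.7094778
N ⇒ keep positive
Lon: 113° + 22/60 + 49/3600 = 113 + 0.366667 + 0.013611 = 113.3802778
E → positive

48.709478, 113.380278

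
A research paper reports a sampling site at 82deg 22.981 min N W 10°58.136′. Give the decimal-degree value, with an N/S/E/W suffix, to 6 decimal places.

φ: 82 + 22.981/60 = 82.3830167
λ: 58.136′ = 0.968933°; total 10.9689333

82.383017° N, 10.968933° W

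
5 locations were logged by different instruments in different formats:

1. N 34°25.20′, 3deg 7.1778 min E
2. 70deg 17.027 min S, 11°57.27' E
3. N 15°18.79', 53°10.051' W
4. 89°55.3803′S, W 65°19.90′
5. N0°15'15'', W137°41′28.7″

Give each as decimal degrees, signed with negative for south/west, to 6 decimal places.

1. 34.420000, 3.119630
2. -70.283783, 11.954500
3. 15.313167, -53.167517
4. -89.923005, -65.331667
5. 0.254167, -137.691306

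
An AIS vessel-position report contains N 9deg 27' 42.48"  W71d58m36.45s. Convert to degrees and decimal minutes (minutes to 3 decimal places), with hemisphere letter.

9° 27.708′ N, 71° 58.608′ W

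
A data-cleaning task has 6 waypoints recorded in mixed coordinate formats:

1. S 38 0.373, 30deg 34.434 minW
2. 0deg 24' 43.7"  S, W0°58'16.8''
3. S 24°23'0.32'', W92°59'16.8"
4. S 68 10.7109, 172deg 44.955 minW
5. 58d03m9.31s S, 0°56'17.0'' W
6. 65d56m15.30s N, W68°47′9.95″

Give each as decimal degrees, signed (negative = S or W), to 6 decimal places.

1. -38.006217, -30.573900
2. -0.412139, -0.971333
3. -24.383422, -92.988000
4. -68.178515, -172.749250
5. -58.052586, -0.938056
6. 65.937583, -68.786097

Point 1:
  Lat: 0.373′ = 0.006217°; total 38.0062167
  S → negative
  λ: 30 + 34.434/60 = 30.5739000
  W → negative
Point 2:
  φ: 0° + 24/60 + 43.7/3600 = 0 + 0.400000 + 0.012139 = 0.4121389
  hemisphere S, so the sign is −
  Lon: 0° + 58/60 + 16.8/3600 = 0 + 0.966667 + 0.004667 = 0.9713333
  hemisphere W, so the sign is −
Point 3:
  Latitude: 24° + 23/60 + 0.32/3600 = 24 + 0.383333 + 0.000089 = 24.3834222
  S ⇒ negate
  Lon: 92° + 59/60 + 16.8/3600 = 92 + 0.983333 + 0.004667 = 92.9880000
  hemisphere W, so the sign is −
Point 4:
  φ: 10.7109′ = 0.178515°; total 68.1785150
  hemisphere S, so the sign is −
  Lon: 172 + 44.955/60 = 172.7492500
  hemisphere W, so the sign is −
Point 5:
  Lat: 58 + 3/60 + 9.31/3600 = 58.0525861
  S → negative
  λ: 0 + 56/60 + 17/3600 = 0.9380556
  W ⇒ negate
Point 6:
  φ: 56′ + 15.3″ = 56.25500′; 65 + 56.25500/60 = 65.9375833
  N → positive
  Longitude: 68 + 47/60 + 9.95/3600 = 68.7860972
  W ⇒ negate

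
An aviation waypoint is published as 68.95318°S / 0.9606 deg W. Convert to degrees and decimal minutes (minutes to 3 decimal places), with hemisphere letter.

68° 57.191′ S, 0° 57.636′ W

Lat: 68° + 0.953180 × 60 = 68° 57.19080′
Longitude: 0° + 0.960600 × 60 = 0° 57.63600′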